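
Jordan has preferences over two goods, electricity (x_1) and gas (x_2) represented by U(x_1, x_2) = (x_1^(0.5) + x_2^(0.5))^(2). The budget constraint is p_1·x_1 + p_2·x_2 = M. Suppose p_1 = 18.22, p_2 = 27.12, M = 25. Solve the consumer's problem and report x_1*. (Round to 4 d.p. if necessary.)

MU_x_1 ∝ x_1^(-0.5), MU_x_2 ∝ x_2^(-0.5), so MRS = (x_2/x_1)^(0.5) = p_1/p_2.
Hence x_2/x_1 = (p_1/p_2)^(1/(0.5)), i.e. raised to the 2 power.
With the ratio pinned down, the budget gives x_1* = M/(p_1 + p_2·(x_2/x_1)) and x_2* = (x_2/x_1)·x_1*.
Numerically x_2/x_1 = 0.451354, so x_1* = 25/(18.22 + 27.12·0.451354) = 0.8207.

x_1* = 0.8207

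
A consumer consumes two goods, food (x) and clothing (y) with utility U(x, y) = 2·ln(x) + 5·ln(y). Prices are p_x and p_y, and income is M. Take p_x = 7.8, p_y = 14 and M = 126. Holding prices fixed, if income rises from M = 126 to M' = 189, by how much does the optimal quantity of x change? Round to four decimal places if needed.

Demand: x*(p_x,p_y,M) = 2/7·M/p_x and y* = 5/7·M/p_y.
At p_x=7.8, p_y=14, M=126: x* = 2/7·126/7.8 = 4.6154.
At M' = 189: x* = 6.9231. Change: 6.9231 − 4.6154 = 2.3077.

Δx* = 2.3077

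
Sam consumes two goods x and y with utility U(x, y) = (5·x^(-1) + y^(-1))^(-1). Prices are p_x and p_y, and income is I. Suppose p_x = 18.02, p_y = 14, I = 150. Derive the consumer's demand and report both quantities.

x* = 5.9706, y* = 3.0293

MRS = MU_x/MU_y = 5·(y/x)^(2). Set equal to p_x/p_y.
Hence y/x = ((1/5)·p_x/p_y)^(1/(2)), i.e. raised to the 0.5 power.
Substitute y = (y/x)·x into the budget: x* = I/(p_x + p_y·(y/x)).
Numerically y/x = 0.507374, so x* = 150/(18.02 + 14·0.507374) = 5.9706 and y* = 0.507374·5.9706 = 3.0293.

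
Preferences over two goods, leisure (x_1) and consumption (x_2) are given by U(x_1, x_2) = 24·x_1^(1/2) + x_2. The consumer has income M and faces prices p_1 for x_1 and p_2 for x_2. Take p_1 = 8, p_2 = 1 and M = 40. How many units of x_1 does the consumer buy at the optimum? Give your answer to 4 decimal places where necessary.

x_1* = 2.25

Thus x_1* = (12·p_2/p_1)² — independent of M — with the rest of income spent on x_2.
Plugging in: x_1* = (12·1/8)² = 2.25.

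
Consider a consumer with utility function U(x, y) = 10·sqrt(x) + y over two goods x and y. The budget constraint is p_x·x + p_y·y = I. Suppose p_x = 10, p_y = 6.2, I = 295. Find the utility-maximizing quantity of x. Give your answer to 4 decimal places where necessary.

x* = 9.61

Plugging in: x* = (5·6.2/10)² = 9.61.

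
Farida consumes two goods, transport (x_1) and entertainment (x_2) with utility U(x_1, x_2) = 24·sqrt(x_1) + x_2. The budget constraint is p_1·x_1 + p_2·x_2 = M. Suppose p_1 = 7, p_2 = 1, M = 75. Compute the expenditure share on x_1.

share on x_1 = 0.2743

MU_x_1 = 12/√x_1, MU_x_2 = 1. Tangency: 12/√x_1 = p_1/p_2.
Solve: √x_1 = 12·p_2/p_1, so x_1*(p_1,p_2) = (12·p_2/p_1)², and x_2* = (M − p_1·x_1*)/p_2.
Plugging in: x_1* = (12·1/7)² = 2.9388, x_2* = 54.4286.
Expenditure on x_1: 7·2.9388 = 20.5714; share = 0.2743.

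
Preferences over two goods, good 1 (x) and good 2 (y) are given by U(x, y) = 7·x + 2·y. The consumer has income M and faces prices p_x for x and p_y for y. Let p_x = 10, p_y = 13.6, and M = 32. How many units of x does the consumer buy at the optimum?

x* = 3.2

Linear utility — the consumer picks whichever good has higher MU/price: 7/10 = 0.7 vs 2/13.6 = 0.1471.
x gives more utility per dollar, so spend all income on x: x* = M/p_x, y* = 0.
Numerically: x* = 3.2, y* = 0.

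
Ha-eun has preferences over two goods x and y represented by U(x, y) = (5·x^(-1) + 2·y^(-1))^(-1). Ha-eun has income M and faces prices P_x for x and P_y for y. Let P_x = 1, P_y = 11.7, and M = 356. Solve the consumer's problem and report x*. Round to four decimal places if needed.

From the CES first-order condition, (5/2)·(y/x)^(2) = P_x/P_y.
Hence y/x = ((2/5)·P_x/P_y)^(1/(2)), i.e. raised to the 0.5 power.
Substitute y = (y/x)·x into the budget: x* = M/(P_x + P_y·(y/x)).
Numerically y/x = 0.1849, so x* = 356/(1 + 11.7·0.1849) = 112.5396.

x* = 112.5396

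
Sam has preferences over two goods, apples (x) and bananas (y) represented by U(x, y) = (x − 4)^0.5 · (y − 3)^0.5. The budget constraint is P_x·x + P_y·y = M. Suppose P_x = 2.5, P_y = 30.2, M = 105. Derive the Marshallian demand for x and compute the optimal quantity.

After buying the subsistence bundle (4, 3), a share 0.5 of the remaining income goes to x: x* = 4 + 0.5·(M − 4P_x − 3P_y)/P_x.
Discretionary income = 105 − 4·2.5 − 3·30.2 = 4.4; x* = 4 + 0.5·4.4/2.5 = 4.88.

x* = 4.88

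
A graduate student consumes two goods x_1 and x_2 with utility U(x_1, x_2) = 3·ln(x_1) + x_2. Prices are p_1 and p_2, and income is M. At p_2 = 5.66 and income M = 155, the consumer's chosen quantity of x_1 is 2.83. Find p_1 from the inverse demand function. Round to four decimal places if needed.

Set MRS = p_1/p_2: (3/x_1)/1 = p_1/p_2.
So x_1*(p_1,p_2) = 3·p_2/p_1, independent of income; and x_2* = (M − 3·p_2)/p_2.
Set x_1* = 2.83 in the demand function and solve for p_1: p_1 = 6.

p_1 = 6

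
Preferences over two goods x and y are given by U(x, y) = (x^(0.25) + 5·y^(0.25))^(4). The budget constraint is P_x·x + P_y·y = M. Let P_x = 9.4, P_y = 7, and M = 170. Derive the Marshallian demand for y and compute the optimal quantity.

From the CES first-order condition, (1/5)·(y/x)^(0.75) = P_x/P_y.
Solve for the ratio: y/x = [5·P_x/P_y]^(4/3).
With the ratio pinned down, the budget gives x* = M/(P_x + P_y·(y/x)) and y* = (y/x)·x*.
Numerically y/x = 12.666786, so x* = 170/(9.4 + 7·12.666786) = 1.7335 and y* = 12.666786·1.7335 = 21.9579.

y* = 21.9579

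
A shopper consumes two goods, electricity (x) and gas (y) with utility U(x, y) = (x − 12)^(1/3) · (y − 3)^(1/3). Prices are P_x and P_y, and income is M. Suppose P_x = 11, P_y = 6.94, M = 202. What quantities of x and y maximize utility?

Let x' = x−12, y' = y−3. MRS = y'/x' = P_x/P_y.
After buying the subsistence bundle (12, 3), a share 0.5 of the remaining income goes to x: x* = 12 + 0.5·(M − 12P_x − 3P_y)/P_x.
Discretionary income = 202 − 12·11 − 3·6.94 = 49.18; x* = 12 + 0.5·49.18/11 = 14.2355; y* = 3 + 0.5·49.18/6.94 = 6.5432.

x* = 14.2355, y* = 6.5432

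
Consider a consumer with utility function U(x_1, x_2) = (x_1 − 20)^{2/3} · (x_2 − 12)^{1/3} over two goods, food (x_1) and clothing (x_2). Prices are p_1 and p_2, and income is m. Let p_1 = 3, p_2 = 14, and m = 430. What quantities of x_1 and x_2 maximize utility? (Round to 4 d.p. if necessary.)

x_1* = 64.8889, x_2* = 16.8095

After buying the subsistence bundle (20, 12), a share 2/3 of the remaining income goes to x_1: x_1* = 20 + 2/3·(m − 20p_1 − 12p_2)/p_1.
Discretionary income = 430 − 20·3 − 12·14 = 202; x_1* = 20 + 2/3·202/3 = 64.8889; x_2* = 12 + 1/3·202/14 = 16.8095.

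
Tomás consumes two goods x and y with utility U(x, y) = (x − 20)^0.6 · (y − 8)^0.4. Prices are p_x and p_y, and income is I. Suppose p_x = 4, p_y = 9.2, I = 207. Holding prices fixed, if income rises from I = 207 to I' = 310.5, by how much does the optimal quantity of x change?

MRS = (3/2)·(y−8)/(x−20). Tangency with p_x/p_y gives y−8 = (2/3)·(p_x/p_y)·(x−20).
Substituting into the budget: x* = 20 + 0.6·(I − 20·p_x − 8·p_y)/p_x, and y* = 8 + 0.4·(…)/p_y.
Discretionary income = 207 − 20·4 − 8·9.2 = 53.4; x* = 20 + 0.6·53.4/4 = 28.01.
At I' = 310.5: x* = 43.535. Change: 43.535 − 28.01 = 15.525.

Δx* = 15.525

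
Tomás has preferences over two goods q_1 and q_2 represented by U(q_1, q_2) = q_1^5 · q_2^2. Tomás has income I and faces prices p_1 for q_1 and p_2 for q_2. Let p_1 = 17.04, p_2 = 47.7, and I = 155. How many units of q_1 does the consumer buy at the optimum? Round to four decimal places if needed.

MU_q_1/MU_q_2 = (5·q_2)/(2·q_1); tangency sets this equal to p_1/p_2.
Rearranging, p_2·q_2 = (2/5)·p_1·q_1. Substituting into the budget gives p_1·q_1·(1 + (2/5)) = I.
Demand: q_1*(p_1,p_2,I) = 5/7·I/p_1 and q_2* = 2/7·I/p_2.
At p_1=17.04, p_2=47.7, I=155: q_1* = 5/7·155/17.04 = 6.4973.

q_1* = 6.4973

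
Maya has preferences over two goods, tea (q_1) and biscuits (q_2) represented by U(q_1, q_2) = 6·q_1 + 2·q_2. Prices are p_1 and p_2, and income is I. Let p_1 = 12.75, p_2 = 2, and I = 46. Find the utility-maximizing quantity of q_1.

Linear utility — the consumer picks whichever good has higher MU/price: 6/12.75 = 0.4706 vs 2/2 = 1.
q_2 gives more utility per dollar, so spend all income on q_2: q_2* = I/p_2, q_1* = 0.
Numerically: q_1* = 0, q_2* = 23.

q_1* = 0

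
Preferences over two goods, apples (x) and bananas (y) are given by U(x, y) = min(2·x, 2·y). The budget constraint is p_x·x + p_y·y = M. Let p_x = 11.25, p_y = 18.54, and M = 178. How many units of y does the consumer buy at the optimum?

y* = 5.9752

With perfect complements, no substitution: consume in ratio x:y = 2:2.
Budget: p_x·x + p_y·x = M, so (2·p_x + 2·p_y)·x = 2·M.
Demand: x*(p_x,p_y,M) = 2·M/(2·p_x + 2·p_y), y* = 2·M/(2·p_x + 2·p_y).
Here 2·11.25 + 2·18.54 = 59.58, giving y* = 5.9752.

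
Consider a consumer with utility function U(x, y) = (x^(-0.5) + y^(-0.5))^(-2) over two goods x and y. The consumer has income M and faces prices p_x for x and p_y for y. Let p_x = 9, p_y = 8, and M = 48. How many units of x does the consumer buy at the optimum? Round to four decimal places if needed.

x* = 2.719

MRS = MU_x/MU_y = (y/x)^(1.5). Set equal to p_x/p_y.
Solve for the ratio: y/x = [p_x/p_y]^(2/3).
Substitute y = (y/x)·x into the budget: x* = M/(p_x + p_y·(y/x)).
Numerically y/x = 1.081687, so x* = 48/(9 + 8·1.081687) = 2.719.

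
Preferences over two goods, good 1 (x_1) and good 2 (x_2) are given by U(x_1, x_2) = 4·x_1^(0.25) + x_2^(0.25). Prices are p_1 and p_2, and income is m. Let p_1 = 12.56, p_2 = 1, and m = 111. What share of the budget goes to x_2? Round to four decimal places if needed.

MU_x_1 ∝ 4·x_1^(-0.75), MU_x_2 ∝ x_2^(-0.75), so MRS = 4·(x_2/x_1)^(0.75) = p_1/p_2.
Solve for the ratio: x_2/x_1 = [(1/4)·p_1/p_2]^(4/3).
Substitute x_2 = (x_2/x_1)·x_1 into the budget: x_1* = m/(p_1 + p_2·(x_2/x_1)).
Numerically x_2/x_1 = 4.598041, so x_1* = 111/(12.56 + 1·4.598041) = 6.4693 and x_2* = 4.598041·6.4693 = 29.746.
Expenditure on x_2: 1·29.746 = 29.746; share = 0.268.

share on x_2 = 0.268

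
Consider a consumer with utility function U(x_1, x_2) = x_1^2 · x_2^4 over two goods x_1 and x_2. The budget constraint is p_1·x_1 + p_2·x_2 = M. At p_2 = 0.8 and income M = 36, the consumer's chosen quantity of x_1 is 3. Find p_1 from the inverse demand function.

Tangency: MRS = (1/2)·x_2/x_1 = p_1/p_2.
So 2·p_2·x_2 = 4·p_1·x_1; combined with the budget, a share 1/3 of income goes to x_1.
Demand: x_1*(p_1,p_2,M) = 1/3·M/p_1 and x_2* = 2/3·M/p_2.
Set x_1* = 3 in the demand function and solve for p_1: p_1 = 4.

p_1 = 4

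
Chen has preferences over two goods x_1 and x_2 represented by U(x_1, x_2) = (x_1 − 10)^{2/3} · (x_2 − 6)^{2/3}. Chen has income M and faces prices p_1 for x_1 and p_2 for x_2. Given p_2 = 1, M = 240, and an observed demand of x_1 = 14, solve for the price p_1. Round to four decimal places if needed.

p_1 = 13

This is Cobb-Douglas in (x_1−10, x_2−6): tangency gives 2/3·p_2·(x_2−6) = 2/3·p_1·(x_1−10).
After buying the subsistence bundle (10, 6), a share 0.5 of the remaining income goes to x_1: x_1* = 10 + 0.5·(M − 10p_1 − 6p_2)/p_1.
Set x_1* = 14 in the demand function and solve for p_1: p_1 = 13.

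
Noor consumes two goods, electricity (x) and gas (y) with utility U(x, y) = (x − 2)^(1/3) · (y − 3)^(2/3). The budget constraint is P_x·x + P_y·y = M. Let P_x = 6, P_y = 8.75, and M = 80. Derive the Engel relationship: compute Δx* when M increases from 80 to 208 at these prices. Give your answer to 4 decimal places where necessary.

This is Cobb-Douglas in (x−2, y−3): tangency gives 1/3·P_y·(y−3) = 2/3·P_x·(x−2).
After buying the subsistence bundle (2, 3), a share 1/3 of the remaining income goes to x: x* = 2 + 1/3·(M − 2P_x − 3P_y)/P_x.
Discretionary income = 80 − 2·6 − 3·8.75 = 41.75; x* = 2 + 1/3·41.75/6 = 4.3194.
At M' = 208: x* = 11.4306. Change: 11.4306 − 4.3194 = 7.1111.

Δx* = 7.1111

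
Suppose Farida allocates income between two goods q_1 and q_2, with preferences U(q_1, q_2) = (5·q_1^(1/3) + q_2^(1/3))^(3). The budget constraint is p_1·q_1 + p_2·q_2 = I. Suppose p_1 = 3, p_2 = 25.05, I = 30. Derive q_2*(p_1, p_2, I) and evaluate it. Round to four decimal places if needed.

q_2* = 0.036

MU_q_1 ∝ 5·q_1^(-2/3), MU_q_2 ∝ q_2^(-2/3), so MRS = 5·(q_2/q_1)^(2/3) = p_1/p_2.
Solve for the ratio: q_2/q_1 = [(1/5)·p_1/p_2]^(1.5).
Substitute q_2 = (q_2/q_1)·q_1 into the budget: q_1* = I/(p_1 + p_2·(q_2/q_1)).
Numerically q_2/q_1 = 0.003707, so q_1* = 30/(3 + 25.05·0.003707) = 9.6998 and q_2* = 0.003707·9.6998 = 0.036.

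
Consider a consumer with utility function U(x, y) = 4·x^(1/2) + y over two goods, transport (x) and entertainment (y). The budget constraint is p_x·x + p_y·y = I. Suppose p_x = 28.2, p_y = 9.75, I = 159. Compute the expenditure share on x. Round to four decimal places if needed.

Thus x* = (2·p_y/p_x)² — independent of I — with the rest of income spent on y.
Plugging in: x* = (2·9.75/28.2)² = 0.4782, y* = 14.9247.
Expenditure on x: 28.2·0.4782 = 13.484; share = 0.0848.

share on x = 0.0848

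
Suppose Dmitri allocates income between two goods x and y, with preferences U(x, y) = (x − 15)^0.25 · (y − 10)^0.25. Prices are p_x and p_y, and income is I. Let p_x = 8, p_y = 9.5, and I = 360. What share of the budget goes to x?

share on x = 0.5347

Substituting into the budget: x* = 15 + 0.5·(I − 15·p_x − 10·p_y)/p_x, and y* = 10 + 0.5·(…)/p_y.
Discretionary income = 360 − 15·8 − 10·9.5 = 145; x* = 15 + 0.5·145/8 = 24.0625; y* = 10 + 0.5·145/9.5 = 17.6316.
Expenditure on x: 8·24.0625 = 192.5; share = 0.5347.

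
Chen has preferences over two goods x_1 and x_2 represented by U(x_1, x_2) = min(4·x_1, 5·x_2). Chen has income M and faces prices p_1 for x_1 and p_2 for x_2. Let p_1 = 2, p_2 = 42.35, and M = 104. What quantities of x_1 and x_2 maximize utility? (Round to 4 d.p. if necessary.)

Leontief preferences: the optimum is at the kink where x_1/5 = x_2/4, i.e. x_2 = (4/5)·x_1.
Budget: p_1·x_1 + p_2·(4/5)·x_1 = M, so (5·p_1 + 4·p_2)·x_1 = 5·M.
Demand: x_1*(p_1,p_2,M) = 5·M/(5·p_1 + 4·p_2), x_2* = 4·M/(5·p_1 + 4·p_2).
Here 5·2 + 4·42.35 = 179.4, giving x_1* = 2.8986 and x_2* = 2.3188.

x_1* = 2.8986, x_2* = 2.3188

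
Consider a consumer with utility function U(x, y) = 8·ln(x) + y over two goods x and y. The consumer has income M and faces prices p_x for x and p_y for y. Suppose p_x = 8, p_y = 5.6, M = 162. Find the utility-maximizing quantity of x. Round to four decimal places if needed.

Set MRS = p_x/p_y: (8/x)/1 = p_x/p_y.
So x*(p_x,p_y) = 8·p_y/p_x, independent of income; and y* = (M − 8·p_y)/p_y.
At the given prices: x* = 8·5.6/8 = 5.6.

x* = 5.6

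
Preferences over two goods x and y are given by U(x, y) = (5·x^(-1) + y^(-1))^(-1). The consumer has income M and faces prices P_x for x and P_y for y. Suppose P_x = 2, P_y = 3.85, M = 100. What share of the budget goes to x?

MU_x ∝ 5·x^(-2), MU_y ∝ y^(-2), so MRS = 5·(y/x)^(2) = P_x/P_y.
Solve for the ratio: y/x = [(1/5)·P_x/P_y]^(0.5).
With the ratio pinned down, the budget gives x* = M/(P_x + P_y·(y/x)) and y* = (y/x)·x*.
Numerically y/x = 0.322329, so x* = 100/(2 + 3.85·0.322329) = 30.855 and y* = 0.322329·30.855 = 9.9455.
Expenditure on x: 2·30.855 = 61.71; share = 0.6171.

share on x = 0.6171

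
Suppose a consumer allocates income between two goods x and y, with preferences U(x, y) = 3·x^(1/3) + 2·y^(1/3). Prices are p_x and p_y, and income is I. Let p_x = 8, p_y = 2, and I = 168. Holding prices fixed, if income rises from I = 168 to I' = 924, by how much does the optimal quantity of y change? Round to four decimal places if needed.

From the CES first-order condition, (3/2)·(y/x)^(2/3) = p_x/p_y.
Solve for the ratio: y/x = [(2/3)·p_x/p_y]^(1.5).
Substitute y = (y/x)·x into the budget: x* = I/(p_x + p_y·(y/x)).
Numerically y/x = 4.354648, so x* = 168/(8 + 2·4.354648) = 10.0543 and y* = 4.354648·10.0543 = 43.7829.
At I' = 924: y* = 240.8058. Change: 240.8058 − 43.7829 = 197.0229.

Δy* = 197.0229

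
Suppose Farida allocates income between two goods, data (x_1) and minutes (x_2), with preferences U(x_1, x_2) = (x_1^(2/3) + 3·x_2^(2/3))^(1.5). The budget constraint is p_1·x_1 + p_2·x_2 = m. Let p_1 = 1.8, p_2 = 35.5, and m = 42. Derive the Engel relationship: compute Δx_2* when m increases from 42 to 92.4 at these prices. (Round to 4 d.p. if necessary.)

MRS = MU_x_1/MU_x_2 = (1/3)·(x_2/x_1)^(1/3). Set equal to p_1/p_2.
Hence x_2/x_1 = (3·p_1/p_2)^(1/(1/3)), i.e. raised to the 3 power.
With the ratio pinned down, the budget gives x_1* = m/(p_1 + p_2·(x_2/x_1)) and x_2* = (x_2/x_1)·x_1*.
Numerically x_2/x_1 = 0.00352, so x_1* = 42/(1.8 + 35.5·0.00352) = 21.8188 and x_2* = 0.00352·21.8188 = 0.0768.
At m' = 92.4: x_2* = 0.1689. Change: 0.1689 − 0.0768 = 0.0922.

Δx_2* = 0.0922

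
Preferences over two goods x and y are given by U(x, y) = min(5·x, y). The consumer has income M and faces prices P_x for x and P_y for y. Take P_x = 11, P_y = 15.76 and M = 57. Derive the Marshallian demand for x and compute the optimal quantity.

x* = 0.6347

Demand: x*(P_x,P_y,M) = M/(P_x + 5·P_y), y* = 5·M/(P_x + 5·P_y).
Here 11 + 5·15.76 = 89.8, giving x* = 0.6347.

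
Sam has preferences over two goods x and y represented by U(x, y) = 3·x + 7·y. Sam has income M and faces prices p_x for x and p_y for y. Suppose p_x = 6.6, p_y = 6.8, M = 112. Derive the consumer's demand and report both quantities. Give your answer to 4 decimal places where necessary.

y gives more utility per dollar, so spend all income on y: y* = M/p_y, x* = 0.
Numerically: x* = 0, y* = 16.4706.

x* = 0, y* = 16.4706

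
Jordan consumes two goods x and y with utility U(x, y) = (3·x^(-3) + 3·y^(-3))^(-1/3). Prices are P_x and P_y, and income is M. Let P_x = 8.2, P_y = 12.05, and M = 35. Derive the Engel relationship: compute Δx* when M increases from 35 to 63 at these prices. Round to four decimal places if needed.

Δx* = 1.4626

From the CES first-order condition, (y/x)^(4) = P_x/P_y.
Solve for the ratio: y/x = [P_x/P_y]^(0.25).
Substitute y = (y/x)·x into the budget: x* = M/(P_x + P_y·(y/x)).
Numerically y/x = 0.908253, so x* = 35/(8.2 + 12.05·0.908253) = 1.8282.
At M' = 63: x* = 3.2908. Change: 3.2908 − 1.8282 = 1.4626.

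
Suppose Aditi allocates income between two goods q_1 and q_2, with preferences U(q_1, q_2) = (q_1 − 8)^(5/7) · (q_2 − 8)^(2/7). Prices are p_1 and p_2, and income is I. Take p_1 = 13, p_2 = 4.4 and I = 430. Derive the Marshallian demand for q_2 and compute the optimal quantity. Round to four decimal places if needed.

Discretionary income = 430 − 8·13 − 8·4.4 = 290.8; q_2* = 8 + 2/7·290.8/4.4 = 26.8831.

q_2* = 26.8831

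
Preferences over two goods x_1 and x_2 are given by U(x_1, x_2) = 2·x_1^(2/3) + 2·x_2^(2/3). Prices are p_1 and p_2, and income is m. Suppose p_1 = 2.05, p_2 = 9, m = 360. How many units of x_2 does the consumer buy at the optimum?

x_2* = 1.9729

MRS = MU_x_1/MU_x_2 = (x_2/x_1)^(1/3). Set equal to p_1/p_2.
Hence x_2/x_1 = (p_1/p_2)^(1/(1/3)), i.e. raised to the 3 power.
Substitute x_2 = (x_2/x_1)·x_1 into the budget: x_1* = m/(p_1 + p_2·(x_2/x_1)).
Numerically x_2/x_1 = 0.011818, so x_1* = 360/(2.05 + 9·0.011818) = 166.948 and x_2* = 0.011818·166.948 = 1.9729.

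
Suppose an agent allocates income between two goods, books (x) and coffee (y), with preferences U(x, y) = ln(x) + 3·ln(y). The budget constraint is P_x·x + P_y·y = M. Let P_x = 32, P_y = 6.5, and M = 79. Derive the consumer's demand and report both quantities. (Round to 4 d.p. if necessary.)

Demand: x*(P_x,P_y,M) = 0.25·M/P_x and y* = 0.75·M/P_y.
At P_x=32, P_y=6.5, M=79: x* = 0.25·79/32 = 0.6172, y* = 9.1154.

x* = 0.6172, y* = 9.1154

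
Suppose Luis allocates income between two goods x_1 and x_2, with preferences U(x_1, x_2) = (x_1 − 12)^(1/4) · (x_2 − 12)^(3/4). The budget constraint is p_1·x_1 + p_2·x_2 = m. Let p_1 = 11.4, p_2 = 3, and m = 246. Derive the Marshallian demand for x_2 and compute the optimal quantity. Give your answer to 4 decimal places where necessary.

Let x_1' = x_1−12, x_2' = x_2−12. MRS = (1/3)·x_2'/x_1' = p_1/p_2.
After buying the subsistence bundle (12, 12), a share 0.25 of the remaining income goes to x_1: x_1* = 12 + 0.25·(m − 12p_1 − 12p_2)/p_1.
Discretionary income = 246 − 12·11.4 − 12·3 = 73.2; x_2* = 12 + 0.75·73.2/3 = 30.3.

x_2* = 30.3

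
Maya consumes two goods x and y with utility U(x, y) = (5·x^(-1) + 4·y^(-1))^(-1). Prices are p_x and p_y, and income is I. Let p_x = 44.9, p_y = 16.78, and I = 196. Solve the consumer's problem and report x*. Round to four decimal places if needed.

MU_x ∝ 5·x^(-2), MU_y ∝ 4·y^(-2), so MRS = (5/4)·(y/x)^(2) = p_x/p_y.
Hence y/x = ((4/5)·p_x/p_y)^(1/(2)), i.e. raised to the 0.5 power.
Substitute y = (y/x)·x into the budget: x* = I/(p_x + p_y·(y/x)).
Numerically y/x = 1.463094, so x* = 196/(44.9 + 16.78·1.463094) = 2.8221.

x* = 2.8221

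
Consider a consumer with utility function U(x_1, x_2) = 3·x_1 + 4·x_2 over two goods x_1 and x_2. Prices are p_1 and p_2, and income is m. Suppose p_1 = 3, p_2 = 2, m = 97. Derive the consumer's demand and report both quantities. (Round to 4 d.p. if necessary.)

x_1* = 0, x_2* = 48.5

Perfect substitutes: compare marginal utility per dollar. 3/p_1 vs 4/p_2 → 1 vs 2.
x_2 gives more utility per dollar, so spend all income on x_2: x_2* = m/p_2, x_1* = 0.
Numerically: x_1* = 0, x_2* = 48.5.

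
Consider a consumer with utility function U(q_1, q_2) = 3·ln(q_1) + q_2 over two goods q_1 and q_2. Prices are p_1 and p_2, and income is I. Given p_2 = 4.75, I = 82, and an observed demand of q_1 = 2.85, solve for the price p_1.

p_1 = 5

MU_q_1 = 3/q_1, MU_q_2 = 1. Tangency: 3/q_1 = p_1/p_2.
So q_1*(p_1,p_2) = 3·p_2/p_1, independent of income; and q_2* = (I − 3·p_2)/p_2.
Set q_1* = 2.85 in the demand function and solve for p_1: p_1 = 5.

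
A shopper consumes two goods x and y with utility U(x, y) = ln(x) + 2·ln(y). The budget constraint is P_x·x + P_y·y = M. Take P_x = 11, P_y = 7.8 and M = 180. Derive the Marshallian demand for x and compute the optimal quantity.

x* = 5.4545

Demand: x*(P_x,P_y,M) = 1/3·M/P_x and y* = 2/3·M/P_y.
At P_x=11, P_y=7.8, M=180: x* = 1/3·180/11 = 5.4545.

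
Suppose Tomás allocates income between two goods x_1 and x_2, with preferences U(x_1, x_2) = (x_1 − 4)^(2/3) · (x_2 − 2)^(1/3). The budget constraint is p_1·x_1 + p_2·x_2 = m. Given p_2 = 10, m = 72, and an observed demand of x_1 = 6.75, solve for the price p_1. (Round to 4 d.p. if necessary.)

MRS = 2·(x_2−2)/(x_1−4). Tangency with p_1/p_2 gives x_2−2 = (1/2)·(p_1/p_2)·(x_1−4).
After buying the subsistence bundle (4, 2), a share 2/3 of the remaining income goes to x_1: x_1* = 4 + 2/3·(m − 4p_1 − 2p_2)/p_1.
Set x_1* = 6.75 in the demand function and solve for p_1: p_1 = 6.4.

p_1 = 6.4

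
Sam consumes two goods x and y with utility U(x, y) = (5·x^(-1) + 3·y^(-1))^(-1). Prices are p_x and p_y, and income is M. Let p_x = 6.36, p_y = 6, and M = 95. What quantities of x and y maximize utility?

MRS = MU_x/MU_y = (5/3)·(y/x)^(2). Set equal to p_x/p_y.
Hence y/x = ((3/5)·p_x/p_y)^(1/(2)), i.e. raised to the 0.5 power.
With the ratio pinned down, the budget gives x* = M/(p_x + p_y·(y/x)) and y* = (y/x)·x*.
Numerically y/x = 0.797496, so x* = 95/(6.36 + 6·0.797496) = 8.524 and y* = 0.797496·8.524 = 6.7979.

x* = 8.524, y* = 6.7979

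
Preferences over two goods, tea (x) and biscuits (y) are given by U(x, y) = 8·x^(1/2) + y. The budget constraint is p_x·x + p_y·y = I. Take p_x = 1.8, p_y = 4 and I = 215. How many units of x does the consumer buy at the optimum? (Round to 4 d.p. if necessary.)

x* = 79.0123

MU_x = 4/√x, MU_y = 1. Tangency: 4/√x = p_x/p_y.
Solve: √x = 4·p_y/p_x, so x*(p_x,p_y) = (4·p_y/p_x)², and y* = (I − p_x·x*)/p_y.
Plugging in: x* = (4·4/1.8)² = 79.0123.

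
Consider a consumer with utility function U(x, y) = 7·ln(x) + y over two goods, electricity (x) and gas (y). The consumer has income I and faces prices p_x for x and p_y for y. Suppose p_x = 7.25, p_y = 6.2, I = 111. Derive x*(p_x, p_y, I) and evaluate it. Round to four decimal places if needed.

x* = 5.9862

Set MRS = p_x/p_y: (7/x)/1 = p_x/p_y.
So x*(p_x,p_y) = 7·p_y/p_x, independent of income; and y* = (I − 7·p_y)/p_y.
At the given prices: x* = 7·6.2/7.25 = 5.9862.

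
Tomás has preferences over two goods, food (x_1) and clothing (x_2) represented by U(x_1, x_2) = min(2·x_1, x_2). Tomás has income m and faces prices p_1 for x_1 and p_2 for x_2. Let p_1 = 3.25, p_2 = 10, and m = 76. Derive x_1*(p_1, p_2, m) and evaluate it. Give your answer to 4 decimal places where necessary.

With perfect complements, no substitution: consume in ratio x_1:x_2 = 1:2.
Budget: p_1·x_1 + p_2·2·x_1 = m, so (p_1 + 2·p_2)·x_1 = m.
Demand: x_1*(p_1,p_2,m) = m/(p_1 + 2·p_2), x_2* = 2·m/(p_1 + 2·p_2).
Here 3.25 + 2·10 = 23.25, giving x_1* = 3.2688.

x_1* = 3.2688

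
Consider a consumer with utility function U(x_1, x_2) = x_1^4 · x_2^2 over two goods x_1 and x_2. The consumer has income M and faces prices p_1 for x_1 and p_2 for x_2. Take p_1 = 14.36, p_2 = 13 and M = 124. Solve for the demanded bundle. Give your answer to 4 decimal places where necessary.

x_1* = 5.7567, x_2* = 3.1795

MU_x_1/MU_x_2 = (4·x_2)/(2·x_1); tangency sets this equal to p_1/p_2.
So 4·p_2·x_2 = 2·p_1·x_1; combined with the budget, a share 2/3 of income goes to x_1.
Demand: x_1*(p_1,p_2,M) = 2/3·M/p_1 and x_2* = 1/3·M/p_2.
At p_1=14.36, p_2=13, M=124: x_1* = 2/3·124/14.36 = 5.7567, x_2* = 3.1795.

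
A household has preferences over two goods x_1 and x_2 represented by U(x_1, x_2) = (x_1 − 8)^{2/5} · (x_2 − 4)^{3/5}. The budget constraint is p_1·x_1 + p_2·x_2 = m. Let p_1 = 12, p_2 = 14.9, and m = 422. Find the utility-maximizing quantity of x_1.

x_1* = 16.88

This is Cobb-Douglas in (x_1−8, x_2−4): tangency gives 0.4·p_2·(x_2−4) = 0.6·p_1·(x_1−8).
Substituting into the budget: x_1* = 8 + 0.4·(m − 8·p_1 − 4·p_2)/p_1, and x_2* = 4 + 0.6·(…)/p_2.
Discretionary income = 422 − 8·12 − 4·14.9 = 266.4; x_1* = 8 + 0.4·266.4/12 = 16.88.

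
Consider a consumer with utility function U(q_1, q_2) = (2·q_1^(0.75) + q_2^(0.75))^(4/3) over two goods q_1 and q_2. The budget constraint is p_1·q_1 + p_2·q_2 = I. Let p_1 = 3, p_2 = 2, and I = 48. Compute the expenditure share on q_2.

share on q_2 = 0.1742

MRS = MU_q_1/MU_q_2 = 2·(q_2/q_1)^(0.25). Set equal to p_1/p_2.
Hence q_2/q_1 = ((1/2)·p_1/p_2)^(1/(0.25)), i.e. raised to the 4 power.
Substitute q_2 = (q_2/q_1)·q_1 into the budget: q_1* = I/(p_1 + p_2·(q_2/q_1)).
Numerically q_2/q_1 = 0.316406, so q_1* = 48/(3 + 2·0.316406) = 13.2129 and q_2* = 0.316406·13.2129 = 4.1806.
Expenditure on q_2: 2·4.1806 = 8.3613; share = 0.1742.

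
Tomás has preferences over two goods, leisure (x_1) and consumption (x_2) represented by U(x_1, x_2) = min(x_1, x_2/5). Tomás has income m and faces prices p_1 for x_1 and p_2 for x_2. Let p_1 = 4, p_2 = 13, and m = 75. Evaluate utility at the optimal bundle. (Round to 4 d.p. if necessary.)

V = 1.087

Leontief preferences: the optimum is at the kink where x_1/1 = x_2/5, i.e. x_2 = 5·x_1.
Budget: p_1·x_1 + p_2·5·x_1 = m, so (p_1 + 5·p_2)·x_1 = m.
Demand: x_1*(p_1,p_2,m) = m/(p_1 + 5·p_2), x_2* = 5·m/(p_1 + 5·p_2).
Here 4 + 5·13 = 69, giving x_1* = 1.087 and x_2* = 5.4348.
Utility at the optimum: U(1.087, 5.4348) = 1.087.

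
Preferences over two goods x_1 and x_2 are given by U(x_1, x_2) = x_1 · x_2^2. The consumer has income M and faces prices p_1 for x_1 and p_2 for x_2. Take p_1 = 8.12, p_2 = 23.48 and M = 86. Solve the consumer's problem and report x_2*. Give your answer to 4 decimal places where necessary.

The MRS is (1/2)·x_2/x_1. Set MRS = p_1/p_2.
Rearranging, p_2·x_2 = 2·p_1·x_1. Substituting into the budget gives p_1·x_1·(1 + 2) = M.
Demand: x_1*(p_1,p_2,M) = 1/3·M/p_1 and x_2* = 2/3·M/p_2.
At p_1=8.12, p_2=23.48, M=86: x_2* = 2/3·86/23.48 = 2.4418.

x_2* = 2.4418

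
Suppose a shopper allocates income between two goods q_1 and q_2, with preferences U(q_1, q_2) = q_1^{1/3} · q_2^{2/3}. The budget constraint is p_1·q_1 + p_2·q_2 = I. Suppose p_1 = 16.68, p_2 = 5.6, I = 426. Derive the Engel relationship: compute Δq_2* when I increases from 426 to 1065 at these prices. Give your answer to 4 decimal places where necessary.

Demand: q_1*(p_1,p_2,I) = 1/3·I/p_1 and q_2* = 2/3·I/p_2.
At p_1=16.68, p_2=5.6, I=426: q_2* = 2/3·426/5.6 = 50.7143.
At I' = 1065: q_2* = 126.7857. Change: 126.7857 − 50.7143 = 76.0714.

Δq_2* = 76.0714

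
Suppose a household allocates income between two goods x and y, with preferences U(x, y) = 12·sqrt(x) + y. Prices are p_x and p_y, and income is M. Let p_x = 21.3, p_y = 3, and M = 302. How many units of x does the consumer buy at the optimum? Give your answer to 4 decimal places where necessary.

Set MRS = p_x/p_y: 6·x^(−1/2) = p_x/p_y.
Thus x* = (6·p_y/p_x)² — independent of M — with the rest of income spent on y.
Plugging in: x* = (6·3/21.3)² = 0.7141.

x* = 0.7141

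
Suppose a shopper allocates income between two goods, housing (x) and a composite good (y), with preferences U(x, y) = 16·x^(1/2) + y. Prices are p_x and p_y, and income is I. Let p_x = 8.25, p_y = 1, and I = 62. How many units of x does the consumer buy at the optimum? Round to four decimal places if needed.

MU_x = 8/√x, MU_y = 1. Tangency: 8/√x = p_x/p_y.
Thus x* = (8·p_y/p_x)² — independent of I — with the rest of income spent on y.
Plugging in: x* = (8·1/8.25)² = 0.9403.

x* = 0.9403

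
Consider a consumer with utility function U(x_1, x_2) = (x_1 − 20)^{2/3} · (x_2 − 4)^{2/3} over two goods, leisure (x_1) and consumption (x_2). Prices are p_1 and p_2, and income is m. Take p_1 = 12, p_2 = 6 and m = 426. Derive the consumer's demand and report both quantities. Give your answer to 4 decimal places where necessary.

After buying the subsistence bundle (20, 4), a share 0.5 of the remaining income goes to x_1: x_1* = 20 + 0.5·(m − 20p_1 − 4p_2)/p_1.
Discretionary income = 426 − 20·12 − 4·6 = 162; x_1* = 20 + 0.5·162/12 = 26.75; x_2* = 4 + 0.5·162/6 = 17.5.

x_1* = 26.75, x_2* = 17.5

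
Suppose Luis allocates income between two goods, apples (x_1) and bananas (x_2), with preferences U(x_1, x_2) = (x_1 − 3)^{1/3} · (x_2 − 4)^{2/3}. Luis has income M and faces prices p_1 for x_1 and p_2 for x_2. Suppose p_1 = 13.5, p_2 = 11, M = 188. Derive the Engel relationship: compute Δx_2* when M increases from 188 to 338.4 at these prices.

Discretionary income = 188 − 3·13.5 − 4·11 = 103.5; x_2* = 4 + 2/3·103.5/11 = 10.2727.
At M' = 338.4: x_2* = 19.3879. Change: 19.3879 − 10.2727 = 9.1152.

Δx_2* = 9.1152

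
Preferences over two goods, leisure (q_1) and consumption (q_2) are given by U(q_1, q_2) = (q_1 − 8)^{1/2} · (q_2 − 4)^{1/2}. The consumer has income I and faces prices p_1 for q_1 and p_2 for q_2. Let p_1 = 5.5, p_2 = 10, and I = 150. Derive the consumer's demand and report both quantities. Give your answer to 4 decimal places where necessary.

Discretionary income = 150 − 8·5.5 − 4·10 = 66; q_1* = 8 + 0.5·66/5.5 = 14; q_2* = 4 + 0.5·66/10 = 7.3.

q_1* = 14, q_2* = 7.3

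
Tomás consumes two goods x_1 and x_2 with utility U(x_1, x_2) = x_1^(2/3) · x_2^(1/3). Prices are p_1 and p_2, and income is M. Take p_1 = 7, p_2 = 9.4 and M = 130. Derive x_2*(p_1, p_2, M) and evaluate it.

Tangency: MRS = 2·x_2/x_1 = p_1/p_2.
So 2/3·p_2·x_2 = 1/3·p_1·x_1; combined with the budget, a share 2/3 of income goes to x_1.
Demand: x_1*(p_1,p_2,M) = 2/3·M/p_1 and x_2* = 1/3·M/p_2.
At p_1=7, p_2=9.4, M=130: x_2* = 1/3·130/9.4 = 4.6099.

x_2* = 4.6099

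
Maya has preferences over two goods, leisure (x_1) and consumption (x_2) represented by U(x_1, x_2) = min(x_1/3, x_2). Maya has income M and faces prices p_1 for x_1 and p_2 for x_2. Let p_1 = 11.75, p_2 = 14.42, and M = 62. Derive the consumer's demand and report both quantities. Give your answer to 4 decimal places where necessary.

x_1* = 3.7447, x_2* = 1.2482

Leontief preferences: the optimum is at the kink where x_1/3 = x_2/1, i.e. x_2 = (1/3)·x_1.
Budget: p_1·x_1 + p_2·(1/3)·x_1 = M, so (3·p_1 + p_2)·x_1 = 3·M.
Demand: x_1*(p_1,p_2,M) = 3·M/(3·p_1 + p_2), x_2* = M/(3·p_1 + p_2).
Here 3·11.75 + 14.42 = 49.67, giving x_1* = 3.7447 and x_2* = 1.2482.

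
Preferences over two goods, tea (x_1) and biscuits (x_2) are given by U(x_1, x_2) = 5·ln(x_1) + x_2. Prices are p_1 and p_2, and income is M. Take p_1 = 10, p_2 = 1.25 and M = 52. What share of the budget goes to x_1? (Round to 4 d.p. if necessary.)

MU_x_1 = 5/x_1, MU_x_2 = 1. Tangency: 5/x_1 = p_1/p_2.
So x_1*(p_1,p_2) = 5·p_2/p_1, independent of income; and x_2* = (M − 5·p_2)/p_2.
At the given prices: x_1* = 5·1.25/10 = 0.625, and x_2* = 36.6.
Expenditure on x_1: 10·0.625 = 6.25; share = 0.1202.

share on x_1 = 0.1202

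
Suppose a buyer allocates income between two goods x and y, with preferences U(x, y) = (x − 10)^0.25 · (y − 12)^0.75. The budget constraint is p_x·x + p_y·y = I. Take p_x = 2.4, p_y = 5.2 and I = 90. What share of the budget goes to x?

share on x = 0.2767

Let x' = x−10, y' = y−12. MRS = (1/3)·y'/x' = p_x/p_y.
Substituting into the budget: x* = 10 + 0.25·(I − 10·p_x − 12·p_y)/p_x, and y* = 12 + 0.75·(…)/p_y.
Discretionary income = 90 − 10·2.4 − 12·5.2 = 3.6; x* = 10 + 0.25·3.6/2.4 = 10.375; y* = 12 + 0.75·3.6/5.2 = 12.5192.
Expenditure on x: 2.4·10.375 = 24.9; share = 0.2767.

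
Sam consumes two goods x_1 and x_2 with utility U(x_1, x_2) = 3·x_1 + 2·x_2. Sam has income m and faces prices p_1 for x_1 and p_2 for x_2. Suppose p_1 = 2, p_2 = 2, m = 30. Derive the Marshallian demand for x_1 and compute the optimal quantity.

x_1* = 15

Numerically: x_1* = 15, x_2* = 0.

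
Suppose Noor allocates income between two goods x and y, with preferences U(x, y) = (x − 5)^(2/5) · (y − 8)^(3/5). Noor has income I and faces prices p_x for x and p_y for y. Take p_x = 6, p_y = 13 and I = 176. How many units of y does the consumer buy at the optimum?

y* = 9.9385

This is Cobb-Douglas in (x−5, y−8): tangency gives 0.4·p_y·(y−8) = 0.6·p_x·(x−5).
After buying the subsistence bundle (5, 8), a share 0.4 of the remaining income goes to x: x* = 5 + 0.4·(I − 5p_x − 8p_y)/p_x.
Discretionary income = 176 − 5·6 − 8·13 = 42; y* = 8 + 0.6·42/13 = 9.9385.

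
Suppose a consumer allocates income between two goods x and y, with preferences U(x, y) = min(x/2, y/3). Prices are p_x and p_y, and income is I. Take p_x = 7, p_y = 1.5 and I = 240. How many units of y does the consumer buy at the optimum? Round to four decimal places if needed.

Here 2·7 + 3·1.5 = 18.5, giving y* = 38.9189.

y* = 38.9189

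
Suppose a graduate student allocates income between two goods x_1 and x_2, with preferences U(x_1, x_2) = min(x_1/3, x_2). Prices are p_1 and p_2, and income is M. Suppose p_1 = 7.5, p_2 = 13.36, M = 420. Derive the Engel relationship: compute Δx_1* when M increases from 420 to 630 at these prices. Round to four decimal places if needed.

With perfect complements, no substitution: consume in ratio x_1:x_2 = 3:1.
Budget: p_1·x_1 + p_2·(1/3)·x_1 = M, so (3·p_1 + p_2)·x_1 = 3·M.
Demand: x_1*(p_1,p_2,M) = 3·M/(3·p_1 + p_2), x_2* = M/(3·p_1 + p_2).
Here 3·7.5 + 13.36 = 35.86, giving x_1* = 35.1366.
At M' = 630: x_1* = 52.705. Change: 52.705 − 35.1366 = 17.5683.

Δx_1* = 17.5683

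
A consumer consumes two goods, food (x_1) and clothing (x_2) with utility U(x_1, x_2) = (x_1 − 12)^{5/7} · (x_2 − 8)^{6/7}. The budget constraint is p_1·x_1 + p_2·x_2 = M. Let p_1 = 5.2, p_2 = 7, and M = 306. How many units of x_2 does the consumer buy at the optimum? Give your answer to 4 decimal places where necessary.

x_2* = 22.6182

MRS = (5/6)·(x_2−8)/(x_1−12). Tangency with p_1/p_2 gives x_2−8 = (6/5)·(p_1/p_2)·(x_1−12).
Substituting into the budget: x_1* = 12 + 5/11·(M − 12·p_1 − 8·p_2)/p_1, and x_2* = 8 + 6/11·(…)/p_2.
Discretionary income = 306 − 12·5.2 − 8·7 = 187.6; x_2* = 8 + 6/11·187.6/7 = 22.6182.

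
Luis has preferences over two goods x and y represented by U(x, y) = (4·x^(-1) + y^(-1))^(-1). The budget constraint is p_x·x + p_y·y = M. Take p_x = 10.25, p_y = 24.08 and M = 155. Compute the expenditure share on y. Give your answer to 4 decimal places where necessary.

share on y = 0.4339

MU_x ∝ 4·x^(-2), MU_y ∝ y^(-2), so MRS = 4·(y/x)^(2) = p_x/p_y.
Hence y/x = ((1/4)·p_x/p_y)^(1/(2)), i.e. raised to the 0.5 power.
Substitute y = (y/x)·x into the budget: x* = M/(p_x + p_y·(y/x)).
Numerically y/x = 0.326215, so x* = 155/(10.25 + 24.08·0.326215) = 8.5611 and y* = 0.326215·8.5611 = 2.7927.
Expenditure on y: 24.08·2.7927 = 67.2492; share = 0.4339.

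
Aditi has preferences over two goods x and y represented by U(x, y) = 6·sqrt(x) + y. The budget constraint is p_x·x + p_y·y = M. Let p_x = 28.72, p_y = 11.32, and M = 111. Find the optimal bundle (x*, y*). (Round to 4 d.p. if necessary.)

x* = 1.3982, y* = 6.2583

MU_x = 3/√x, MU_y = 1. Tangency: 3/√x = p_x/p_y.
Solve: √x = 3·p_y/p_x, so x*(p_x,p_y) = (3·p_y/p_x)², and y* = (M − p_x·x*)/p_y.
Plugging in: x* = (3·11.32/28.72)² = 1.3982, y* = 6.2583.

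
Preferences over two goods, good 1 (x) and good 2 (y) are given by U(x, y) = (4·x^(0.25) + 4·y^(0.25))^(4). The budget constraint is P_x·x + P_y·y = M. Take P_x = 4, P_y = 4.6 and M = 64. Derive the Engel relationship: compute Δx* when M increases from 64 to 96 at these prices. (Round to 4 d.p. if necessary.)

From the CES first-order condition, (y/x)^(0.75) = P_x/P_y.
Solve for the ratio: y/x = [P_x/P_y]^(4/3).
With the ratio pinned down, the budget gives x* = M/(P_x + P_y·(y/x)) and y* = (y/x)·x*.
Numerically y/x = 0.829984, so x* = 64/(4 + 4.6·0.829984) = 8.1863.
At M' = 96: x* = 12.2795. Change: 12.2795 − 8.1863 = 4.0932.

Δx* = 4.0932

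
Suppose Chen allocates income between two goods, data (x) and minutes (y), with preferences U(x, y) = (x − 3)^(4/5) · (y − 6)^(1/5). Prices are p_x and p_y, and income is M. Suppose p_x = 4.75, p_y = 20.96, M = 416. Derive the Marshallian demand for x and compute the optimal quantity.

x* = 49.4825

This is Cobb-Douglas in (x−3, y−6): tangency gives 0.8·p_y·(y−6) = 0.2·p_x·(x−3).
After buying the subsistence bundle (3, 6), a share 0.8 of the remaining income goes to x: x* = 3 + 0.8·(M − 3p_x − 6p_y)/p_x.
Discretionary income = 416 − 3·4.75 − 6·20.96 = 275.99; x* = 3 + 0.8·275.99/4.75 = 49.4825.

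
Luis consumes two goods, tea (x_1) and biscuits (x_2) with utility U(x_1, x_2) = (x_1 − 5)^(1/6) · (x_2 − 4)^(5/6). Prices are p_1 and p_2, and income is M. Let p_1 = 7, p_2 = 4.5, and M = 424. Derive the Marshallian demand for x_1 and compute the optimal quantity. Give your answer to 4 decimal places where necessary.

x_1* = 13.8333

MRS = (1/5)·(x_2−4)/(x_1−5). Tangency with p_1/p_2 gives x_2−4 = 5·(p_1/p_2)·(x_1−5).
Substituting into the budget: x_1* = 5 + 1/6·(M − 5·p_1 − 4·p_2)/p_1, and x_2* = 4 + 5/6·(…)/p_2.
Discretionary income = 424 − 5·7 − 4·4.5 = 371; x_1* = 5 + 1/6·371/7 = 13.8333.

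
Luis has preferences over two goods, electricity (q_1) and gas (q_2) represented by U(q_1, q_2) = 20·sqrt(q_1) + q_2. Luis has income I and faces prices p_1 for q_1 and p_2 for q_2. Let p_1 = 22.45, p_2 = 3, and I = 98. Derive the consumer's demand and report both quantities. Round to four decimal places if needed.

q_1* = 1.7857, q_2* = 19.3036

Solve: √q_1 = 10·p_2/p_1, so q_1*(p_1,p_2) = (10·p_2/p_1)², and q_2* = (I − p_1·q_1*)/p_2.
Plugging in: q_1* = (10·3/22.45)² = 1.7857, q_2* = 19.3036.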